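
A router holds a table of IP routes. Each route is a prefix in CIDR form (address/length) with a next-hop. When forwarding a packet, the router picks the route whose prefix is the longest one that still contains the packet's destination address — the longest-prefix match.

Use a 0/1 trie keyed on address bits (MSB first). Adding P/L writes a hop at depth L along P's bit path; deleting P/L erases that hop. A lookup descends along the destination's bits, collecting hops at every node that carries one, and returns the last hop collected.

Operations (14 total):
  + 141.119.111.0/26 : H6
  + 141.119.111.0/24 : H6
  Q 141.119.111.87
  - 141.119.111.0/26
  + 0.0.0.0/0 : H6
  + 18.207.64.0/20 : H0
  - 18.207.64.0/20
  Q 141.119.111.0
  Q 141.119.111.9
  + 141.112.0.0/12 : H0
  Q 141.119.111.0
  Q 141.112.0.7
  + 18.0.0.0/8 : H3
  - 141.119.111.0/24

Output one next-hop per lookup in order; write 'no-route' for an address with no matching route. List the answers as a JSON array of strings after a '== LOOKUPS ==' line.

Apply in order:
  add 141.119.111.0/26 -> H6 at depth 26
  add 141.119.111.0/24 -> H6 at depth 24
  ? 141.119.111.87  path d0:-→d1:-→d2:-→d3:-→d4:-→d5:-→d6:-→d7:-→d8:-→d9:-→d10:-→d11:-→d12:-→d13:-→d14:-→d15:-→d16:-→d17:-→d18:-→d19:-→d20:-→d21:-→d22:-→d23:-→d24:H6→d25:-  best=H6
  del 141.119.111.0/26 (clear depth 26)
  add 0.0.0.0/0 -> H6 at depth 0
  add 18.207.64.0/20 -> H0 at depth 20
  del 18.207.64.0/20 (clear depth 20)
  ? 141.119.111.0  path d0:H6→d1:-→d2:-→d3:-→d4:-→d5:-→d6:-→d7:-→d8:-→d9:-→d10:-→d11:-→d12:-→d13:-→d14:-→d15:-→d16:-→d17:-→d18:-→d19:-→d20:-→d21:-→d22:-→d23:-→d24:H6→d25:-→d26:-  best=H6
  ? 141.119.111.9  path d0:H6→d1:-→d2:-→d3:-→d4:-→d5:-→d6:-→d7:-→d8:-→d9:-→d10:-→d11:-→d12:-→d13:-→d14:-→d15:-→d16:-→d17:-→d18:-→d19:-→d20:-→d21:-→d22:-→d23:-→d24:H6→d25:-→d26:-  best=H6
  add 141.112.0.0/12 -> H0 at depth 12
  ? 141.119.111.0  path d0:H6→d1:-→d2:-→d3:-→d4:-→d5:-→d6:-→d7:-→d8:-→d9:-→d10:-→d11:-→d12:H0→d13:-→d14:-→d15:-→d16:-→d17:-→d18:-→d19:-→d20:-→d21:-→d22:-→d23:-→d24:H6→d25:-→d26:-  best=H6
  ? 141.112.0.7  path d0:H6→d1:-→d2:-→d3:-→d4:-→d5:-→d6:-→d7:-→d8:-→d9:-→d10:-→d11:-→d12:H0→d13:-  best=H0
  add 18.0.0.0/8 -> H3 at depth 8
  del 141.119.111.0/24 (clear depth 24)

== LOOKUPS ==
["H6","H6","H6","H6","H0"]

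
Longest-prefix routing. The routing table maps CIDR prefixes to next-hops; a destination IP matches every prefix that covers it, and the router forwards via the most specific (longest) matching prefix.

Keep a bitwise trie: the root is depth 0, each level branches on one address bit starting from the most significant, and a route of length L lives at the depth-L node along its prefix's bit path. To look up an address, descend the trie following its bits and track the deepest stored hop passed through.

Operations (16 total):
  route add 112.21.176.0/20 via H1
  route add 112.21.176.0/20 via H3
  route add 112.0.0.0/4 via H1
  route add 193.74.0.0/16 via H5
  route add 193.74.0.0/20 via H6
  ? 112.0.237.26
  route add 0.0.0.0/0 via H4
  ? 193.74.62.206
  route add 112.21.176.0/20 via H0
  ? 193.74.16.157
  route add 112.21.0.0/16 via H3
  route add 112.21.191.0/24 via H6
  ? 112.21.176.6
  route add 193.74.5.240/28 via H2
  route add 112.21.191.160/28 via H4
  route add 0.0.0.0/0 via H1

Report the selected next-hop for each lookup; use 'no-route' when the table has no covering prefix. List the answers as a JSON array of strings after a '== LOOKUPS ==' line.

Process each operation:
  add 112.21.176.0/20 -> H1 at depth 20
  add 112.21.176.0/20 -> H3 at depth 20
  add 112.0.0.0/4 -> H1 at depth 4
  add 193.74.0.0/16 -> H5 at depth 16
  add 193.74.0.0/20 -> H6 at depth 20
  ? 112.0.237.26  path d0:-→d1:-→d2:-→d3:-→d4:H1→d5:-→d6:-→d7:-→d8:-→d9:-→d10:-→d11:-  best=H1
  add 0.0.0.0/0 -> H4 at depth 0
  ? 193.74.62.206  path d0:H4→d1:-→d2:-→d3:-→d4:-→d5:-→d6:-→d7:-→d8:-→d9:-→d10:-→d11:-→d12:-→d13:-→d14:-→d15:-→d16:H5→d17:-→d18:-  best=H5
  add 112.21.176.0/20 -> H0 at depth 20
  ? 193.74.16.157  path d0:H4→d1:-→d2:-→d3:-→d4:-→d5:-→d6:-→d7:-→d8:-→d9:-→d10:-→d11:-→d12:-→d13:-→d14:-→d15:-→d16:H5→d17:-→d18:-→d19:-  best=H5
  add 112.21.0.0/16 -> H3 at depth 16
  add 112.21.191.0/24 -> H6 at depth 24
  ? 112.21.176.6  path d0:H4→d1:-→d2:-→d3:-→d4:H1→d5:-→d6:-→d7:-→d8:-→d9:-→d10:-→d11:-→d12:-→d13:-→d14:-→d15:-→d16:H3→d17:-→d18:-→d19:-→d20:H0  best=H0
  add 193.74.5.240/28 -> H2 at depth 28
  add 112.21.191.160/28 -> H4 at depth 28
  add 0.0.0.0/0 -> H1 at depth 0

== LOOKUPS ==
["H1","H5","H5","H0"]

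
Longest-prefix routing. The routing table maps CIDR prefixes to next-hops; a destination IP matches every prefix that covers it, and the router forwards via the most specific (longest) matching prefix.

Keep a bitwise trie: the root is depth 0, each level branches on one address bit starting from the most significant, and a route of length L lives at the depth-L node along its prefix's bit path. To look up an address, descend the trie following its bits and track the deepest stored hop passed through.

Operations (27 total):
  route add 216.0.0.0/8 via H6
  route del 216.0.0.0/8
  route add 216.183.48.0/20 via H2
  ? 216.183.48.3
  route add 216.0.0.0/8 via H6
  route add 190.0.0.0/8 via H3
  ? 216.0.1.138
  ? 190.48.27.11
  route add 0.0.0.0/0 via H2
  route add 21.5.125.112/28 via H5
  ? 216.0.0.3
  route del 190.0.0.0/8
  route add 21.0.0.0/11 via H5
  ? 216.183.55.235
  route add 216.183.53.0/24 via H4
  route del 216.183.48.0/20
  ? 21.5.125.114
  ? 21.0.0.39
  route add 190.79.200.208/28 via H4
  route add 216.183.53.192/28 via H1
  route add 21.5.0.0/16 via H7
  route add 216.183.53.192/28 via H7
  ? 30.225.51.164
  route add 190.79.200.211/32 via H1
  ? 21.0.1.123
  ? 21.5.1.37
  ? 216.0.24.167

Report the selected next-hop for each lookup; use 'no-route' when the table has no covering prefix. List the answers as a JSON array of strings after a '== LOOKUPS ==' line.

Apply in order:
  + 216.0.0.0/8 (H6) depth=8
  - 216.0.0.0/8 clear@8
  + 216.183.48.0/20 (H2) depth=20
  Q 216.183.48.3: descend 11011000101101110011 ; hops seen [H2] ; pick H2
  + 216.0.0.0/8 (H6) depth=8
  + 190.0.0.0/8 (H3) depth=8
  Q 216.0.1.138: descend 11011000 ; hops seen [H6] ; pick H6
  Q 190.48.27.11: descend 10111110 ; hops seen [H3] ; pick H3
  + 0.0.0.0/0 (H2) depth=0
  + 21.5.125.112/28 (H5) depth=28
  Q 216.0.0.3: descend 11011000 ; hops seen [H2,H6] ; pick H6
  - 190.0.0.0/8 clear@8
  + 21.0.0.0/11 (H5) depth=11
  Q 216.183.55.235: descend 11011000101101110011 ; hops seen [H2,H6,H2] ; pick H2
  + 216.183.53.0/24 (H4) depth=24
  - 216.183.48.0/20 clear@20
  Q 21.5.125.114: descend 0001010100000101011111010111 ; hops seen [H2,H5,H5] ; pick H5
  Q 21.0.0.39: descend 0001010100000 ; hops seen [H2,H5] ; pick H5
  + 190.79.200.208/28 (H4) depth=28
  + 216.183.53.192/28 (H1) depth=28
  + 21.5.0.0/16 (H7) depth=16
  + 216.183.53.192/28 (H7) depth=28
  Q 30.225.51.164: descend 0001 ; hops seen [H2] ; pick H2
  + 190.79.200.211/32 (H1) depth=32
  Q 21.0.1.123: descend 0001010100000 ; hops seen [H2,H5] ; pick H5
  Q 21.5.1.37: descend 00010101000001010 ; hops seen [H2,H5,H7] ; pick H7
  Q 216.0.24.167: descend 11011000 ; hops seen [H2,H6] ; pick H6

== LOOKUPS ==
["H2","H6","H3","H6","H2","H5","H5","H2","H5","H7","H6"]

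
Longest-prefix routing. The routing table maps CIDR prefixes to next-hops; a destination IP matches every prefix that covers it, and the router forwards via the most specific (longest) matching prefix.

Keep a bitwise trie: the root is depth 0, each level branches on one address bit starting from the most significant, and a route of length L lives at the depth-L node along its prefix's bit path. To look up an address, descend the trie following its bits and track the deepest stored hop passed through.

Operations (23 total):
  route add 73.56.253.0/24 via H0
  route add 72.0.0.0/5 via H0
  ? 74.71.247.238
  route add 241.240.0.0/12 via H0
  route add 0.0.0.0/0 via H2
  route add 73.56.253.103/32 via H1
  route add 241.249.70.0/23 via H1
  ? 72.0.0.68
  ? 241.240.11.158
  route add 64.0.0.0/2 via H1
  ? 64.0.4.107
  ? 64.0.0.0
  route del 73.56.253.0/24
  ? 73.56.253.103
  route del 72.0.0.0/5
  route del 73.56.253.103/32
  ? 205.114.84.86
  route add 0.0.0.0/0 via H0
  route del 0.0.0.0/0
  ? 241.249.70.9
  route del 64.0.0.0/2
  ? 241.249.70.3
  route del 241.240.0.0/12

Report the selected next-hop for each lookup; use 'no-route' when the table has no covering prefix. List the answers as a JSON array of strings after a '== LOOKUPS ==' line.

Apply in order:
  add 73.56.253.0/24 -> H0 at depth 24
  add 72.0.0.0/5 -> H0 at depth 5
  ? 74.71.247.238  path d0:-→d1:-→d2:-→d3:-→d4:-→d5:H0→d6:-  best=H0
  add 241.240.0.0/12 -> H0 at depth 12
  add 0.0.0.0/0 -> H2 at depth 0
  add 73.56.253.103/32 -> H1 at depth 32
  add 241.249.70.0/23 -> H1 at depth 23
  ? 72.0.0.68  path d0:H2→d1:-→d2:-→d3:-→d4:-→d5:H0→d6:-→d7:-  best=H0
  ? 241.240.11.158  path d0:H2→d1:-→d2:-→d3:-→d4:-→d5:-→d6:-→d7:-→d8:-→d9:-→d10:-→d11:-→d12:H0  best=H0
  add 64.0.0.0/2 -> H1 at depth 2
  ? 64.0.4.107  path d0:H2→d1:-→d2:H1→d3:-→d4:-  best=H1
  ? 64.0.0.0  path d0:H2→d1:-→d2:H1→d3:-→d4:-  best=H1
  - 73.56.253.0/24 clear@24
  ? 73.56.253.103  path d0:H2→d1:-→d2:H1→d3:-→d4:-→d5:H0→d6:-→d7:-→d8:-→d9:-→d10:-→d11:-→d12:-→d13:-→d14:-→d15:-→d16:-→d17:-→d18:-→d19:-→d20:-→d21:-→d22:-→d23:-→d24:-→d25:-→d26:-→d27:-→d28:-→d29:-→d30:-→d31:-→d32:H1  best=H1
  - 72.0.0.0/5 clear@5
  - 73.56.253.103/32 clear@32
  ? 205.114.84.86  path d0:H2→d1:-→d2:-  best=H2
  add 0.0.0.0/0 -> H0 at depth 0
  - 0.0.0.0/0 clear@0
  ? 241.249.70.9  path d0:-→d1:-→d2:-→d3:-→d4:-→d5:-→d6:-→d7:-→d8:-→d9:-→d10:-→d11:-→d12:H0→d13:-→d14:-→d15:-→d16:-→d17:-→d18:-→d19:-→d20:-→d21:-→d22:-→d23:H1  best=H1
  - 64.0.0.0/2 clear@2
  ? 241.249.70.3  path d0:-→d1:-→d2:-→d3:-→d4:-→d5:-→d6:-→d7:-→d8:-→d9:-→d10:-→d11:-→d12:H0→d13:-→d14:-→d15:-→d16:-→d17:-→d18:-→d19:-→d20:-→d21:-→d22:-→d23:H1  best=H1
  - 241.240.0.0/12 clear@12

== LOOKUPS ==
["H0","H0","H0","H1","H1","H1","H2","H1","H1"]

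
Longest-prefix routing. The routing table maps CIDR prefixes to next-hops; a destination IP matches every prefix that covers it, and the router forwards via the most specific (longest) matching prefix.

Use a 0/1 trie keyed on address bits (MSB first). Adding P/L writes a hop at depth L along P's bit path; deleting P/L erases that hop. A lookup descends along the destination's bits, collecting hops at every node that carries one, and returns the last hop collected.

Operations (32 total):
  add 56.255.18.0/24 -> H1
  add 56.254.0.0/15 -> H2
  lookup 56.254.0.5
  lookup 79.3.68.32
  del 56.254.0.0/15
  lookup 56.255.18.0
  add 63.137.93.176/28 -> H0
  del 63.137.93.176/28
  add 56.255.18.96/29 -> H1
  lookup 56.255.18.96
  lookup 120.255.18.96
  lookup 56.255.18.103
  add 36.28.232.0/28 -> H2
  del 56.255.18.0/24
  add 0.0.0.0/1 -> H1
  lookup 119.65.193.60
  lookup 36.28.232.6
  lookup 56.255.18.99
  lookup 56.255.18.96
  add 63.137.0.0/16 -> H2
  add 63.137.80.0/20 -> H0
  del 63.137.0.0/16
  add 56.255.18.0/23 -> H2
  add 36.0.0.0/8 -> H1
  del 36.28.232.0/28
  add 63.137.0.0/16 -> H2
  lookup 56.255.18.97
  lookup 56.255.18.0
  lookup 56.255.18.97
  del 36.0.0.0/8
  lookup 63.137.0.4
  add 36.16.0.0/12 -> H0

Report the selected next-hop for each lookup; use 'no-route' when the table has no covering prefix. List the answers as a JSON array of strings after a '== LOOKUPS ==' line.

Process each operation:
  + 56.255.18.0/24 (H1) depth=24
  + 56.254.0.0/15 (H2) depth=15
  ? 56.254.0.5  path d0:-→d1:-→d2:-→d3:-→d4:-→d5:-→d6:-→d7:-→d8:-→d9:-→d10:-→d11:-→d12:-→d13:-→d14:-→d15:H2  best=H2
  ? 79.3.68.32  path d0:-→d1:-  best=no-route
  del 56.254.0.0/15 (clear depth 15)
  ? 56.255.18.0  path d0:-→d1:-→d2:-→d3:-→d4:-→d5:-→d6:-→d7:-→d8:-→d9:-→d10:-→d11:-→d12:-→d13:-→d14:-→d15:-→d16:-→d17:-→d18:-→d19:-→d20:-→d21:-→d22:-→d23:-→d24:H1  best=H1
  + 63.137.93.176/28 (H0) depth=28
  del 63.137.93.176/28 (clear depth 28)
  + 56.255.18.96/29 (H1) depth=29
  ? 56.255.18.96  path d0:-→d1:-→d2:-→d3:-→d4:-→d5:-→d6:-→d7:-→d8:-→d9:-→d10:-→d11:-→d12:-→d13:-→d14:-→d15:-→d16:-→d17:-→d18:-→d19:-→d20:-→d21:-→d22:-→d23:-→d24:H1→d25:-→d26:-→d27:-→d28:-→d29:H1  best=H1
  ? 120.255.18.96  path d0:-→d1:-  best=no-route
  ? 56.255.18.103  path d0:-→d1:-→d2:-→d3:-→d4:-→d5:-→d6:-→d7:-→d8:-→d9:-→d10:-→d11:-→d12:-→d13:-→d14:-→d15:-→d16:-→d17:-→d18:-→d19:-→d20:-→d21:-→d22:-→d23:-→d24:H1→d25:-→d26:-→d27:-→d28:-→d29:H1  best=H1
  + 36.28.232.0/28 (H2) depth=28
  del 56.255.18.0/24 (clear depth 24)
  + 0.0.0.0/1 (H1) depth=1
  ? 119.65.193.60  path d0:-→d1:H1  best=H1
  ? 36.28.232.6  path d0:-→d1:H1→d2:-→d3:-→d4:-→d5:-→d6:-→d7:-→d8:-→d9:-→d10:-→d11:-→d12:-→d13:-→d14:-→d15:-→d16:-→d17:-→d18:-→d19:-→d20:-→d21:-→d22:-→d23:-→d24:-→d25:-→d26:-→d27:-→d28:H2  best=H2
  ? 56.255.18.99  path d0:-→d1:H1→d2:-→d3:-→d4:-→d5:-→d6:-→d7:-→d8:-→d9:-→d10:-→d11:-→d12:-→d13:-→d14:-→d15:-→d16:-→d17:-→d18:-→d19:-→d20:-→d21:-→d22:-→d23:-→d24:-→d25:-→d26:-→d27:-→d28:-→d29:H1  best=H1
  ? 56.255.18.96  path d0:-→d1:H1→d2:-→d3:-→d4:-→d5:-→d6:-→d7:-→d8:-→d9:-→d10:-→d11:-→d12:-→d13:-→d14:-→d15:-→d16:-→d17:-→d18:-→d19:-→d20:-→d21:-→d22:-→d23:-→d24:-→d25:-→d26:-→d27:-→d28:-→d29:H1  best=H1
  + 63.137.0.0/16 (H2) depth=16
  + 63.137.80.0/20 (H0) depth=20
  del 63.137.0.0/16 (clear depth 16)
  + 56.255.18.0/23 (H2) depth=23
  + 36.0.0.0/8 (H1) depth=8
  del 36.28.232.0/28 (clear depth 28)
  + 63.137.0.0/16 (H2) depth=16
  ? 56.255.18.97  path d0:-→d1:H1→d2:-→d3:-→d4:-→d5:-→d6:-→d7:-→d8:-→d9:-→d10:-→d11:-→d12:-→d13:-→d14:-→d15:-→d16:-→d17:-→d18:-→d19:-→d20:-→d21:-→d22:-→d23:H2→d24:-→d25:-→d26:-→d27:-→d28:-→d29:H1  best=H1
  ? 56.255.18.0  path d0:-→d1:H1→d2:-→d3:-→d4:-→d5:-→d6:-→d7:-→d8:-→d9:-→d10:-→d11:-→d12:-→d13:-→d14:-→d15:-→d16:-→d17:-→d18:-→d19:-→d20:-→d21:-→d22:-→d23:H2→d24:-→d25:-  best=H2
  ? 56.255.18.97  path d0:-→d1:H1→d2:-→d3:-→d4:-→d5:-→d6:-→d7:-→d8:-→d9:-→d10:-→d11:-→d12:-→d13:-→d14:-→d15:-→d16:-→d17:-→d18:-→d19:-→d20:-→d21:-→d22:-→d23:H2→d24:-→d25:-→d26:-→d27:-→d28:-→d29:H1  best=H1
  del 36.0.0.0/8 (clear depth 8)
  ? 63.137.0.4  path d0:-→d1:H1→d2:-→d3:-→d4:-→d5:-→d6:-→d7:-→d8:-→d9:-→d10:-→d11:-→d12:-→d13:-→d14:-→d15:-→d16:H2→d17:-  best=H2
  + 36.16.0.0/12 (H0) depth=12

== LOOKUPS ==
["H2","no-route","H1","H1","no-route","H1","H1","H2","H1","H1","H1","H2","H1","H2"]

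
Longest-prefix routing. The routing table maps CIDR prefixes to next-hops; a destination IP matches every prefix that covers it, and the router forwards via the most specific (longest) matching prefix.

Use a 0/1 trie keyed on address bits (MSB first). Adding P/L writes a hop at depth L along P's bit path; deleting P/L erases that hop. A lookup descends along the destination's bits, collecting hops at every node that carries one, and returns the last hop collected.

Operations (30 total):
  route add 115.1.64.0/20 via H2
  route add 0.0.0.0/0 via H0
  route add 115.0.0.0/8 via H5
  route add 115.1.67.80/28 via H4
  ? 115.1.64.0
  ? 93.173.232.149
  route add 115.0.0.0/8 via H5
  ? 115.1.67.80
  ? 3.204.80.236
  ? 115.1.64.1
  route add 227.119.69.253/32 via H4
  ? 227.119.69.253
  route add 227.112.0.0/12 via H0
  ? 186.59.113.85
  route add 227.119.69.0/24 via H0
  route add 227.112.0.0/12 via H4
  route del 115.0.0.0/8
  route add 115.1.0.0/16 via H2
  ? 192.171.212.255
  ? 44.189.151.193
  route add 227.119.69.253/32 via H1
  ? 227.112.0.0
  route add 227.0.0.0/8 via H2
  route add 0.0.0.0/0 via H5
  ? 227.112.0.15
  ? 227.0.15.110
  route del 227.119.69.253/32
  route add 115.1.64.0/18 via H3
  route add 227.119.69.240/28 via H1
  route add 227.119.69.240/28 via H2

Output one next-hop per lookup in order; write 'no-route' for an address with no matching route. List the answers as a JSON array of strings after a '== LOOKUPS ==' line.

Process each operation:
  add 115.1.64.0/20 -> H2 at depth 20
  add 0.0.0.0/0 -> H0 at depth 0
  add 115.0.0.0/8 -> H5 at depth 8
  add 115.1.67.80/28 -> H4 at depth 28
  lookup 115.1.64.0: bits 0111001100000001010000 walk d0:H0→d1:-→d2:-→d3:-→d4:-→d5:-→d6:-→d7:-→d8:H5→d9:-→d10:-→d11:-→d12:-→d13:-→d14:-→d15:-→d16:-→d17:-→d18:-→d19:-→d20:H2→d21:-→d22:- -> H2
  lookup 93.173.232.149: bits 01 walk d0:H0→d1:-→d2:- -> H0
  add 115.0.0.0/8 -> H5 at depth 8
  lookup 115.1.67.80: bits 0111001100000001010000110101 walk d0:H0→d1:-→d2:-→d3:-→d4:-→d5:-→d6:-→d7:-→d8:H5→d9:-→d10:-→d11:-→d12:-→d13:-→d14:-→d15:-→d16:-→d17:-→d18:-→d19:-→d20:H2→d21:-→d22:-→d23:-→d24:-→d25:-→d26:-→d27:-→d28:H4 -> H4
  lookup 3.204.80.236: bits 0 walk d0:H0→d1:- -> H0
  lookup 115.1.64.1: bits 0111001100000001010000 walk d0:H0→d1:-→d2:-→d3:-→d4:-→d5:-→d6:-→d7:-→d8:H5→d9:-→d10:-→d11:-→d12:-→d13:-→d14:-→d15:-→d16:-→d17:-→d18:-→d19:-→d20:H2→d21:-→d22:- -> H2
  add 227.119.69.253/32 -> H4 at depth 32
  lookup 227.119.69.253: bits 11100011011101110100010111111101 walk d0:H0→d1:-→d2:-→d3:-→d4:-→d5:-→d6:-→d7:-→d8:-→d9:-→d10:-→d11:-→d12:-→d13:-→d14:-→d15:-→d16:-→d17:-→d18:-→d19:-→d20:-→d21:-→d22:-→d23:-→d24:-→d25:-→d26:-→d27:-→d28:-→d29:-→d30:-→d31:-→d32:H4 -> H4
  add 227.112.0.0/12 -> H0 at depth 12
  lookup 186.59.113.85: bits 1 walk d0:H0→d1:- -> H0
  add 227.119.69.0/24 -> H0 at depth 24
  add 227.112.0.0/12 -> H4 at depth 12
  del 115.0.0.0/8 (clear depth 8)
  add 115.1.0.0/16 -> H2 at depth 16
  lookup 192.171.212.255: bits 11 walk d0:H0→d1:-→d2:- -> H0
  lookup 44.189.151.193: bits 0 walk d0:H0→d1:- -> H0
  add 227.119.69.253/32 -> H1 at depth 32
  lookup 227.112.0.0: bits 1110001101110 walk d0:H0→d1:-→d2:-→d3:-→d4:-→d5:-→d6:-→d7:-→d8:-→d9:-→d10:-→d11:-→d12:H4→d13:- -> H4
  add 227.0.0.0/8 -> H2 at depth 8
  add 0.0.0.0/0 -> H5 at depth 0
  lookup 227.112.0.15: bits 1110001101110 walk d0:H5→d1:-→d2:-→d3:-→d4:-→d5:-→d6:-→d7:-→d8:H2→d9:-→d10:-→d11:-→d12:H4→d13:- -> H4
  lookup 227.0.15.110: bits 111000110 walk d0:H5→d1:-→d2:-→d3:-→d4:-→d5:-→d6:-→d7:-→d8:H2→d9:- -> H2
  del 227.119.69.253/32 (clear depth 32)
  add 115.1.64.0/18 -> H3 at depth 18
  add 227.119.69.240/28 -> H1 at depth 28
  add 227.119.69.240/28 -> H2 at depth 28

== LOOKUPS ==
["H2","H0","H4","H0","H2","H4","H0","H0","H0","H4","H4","H2"]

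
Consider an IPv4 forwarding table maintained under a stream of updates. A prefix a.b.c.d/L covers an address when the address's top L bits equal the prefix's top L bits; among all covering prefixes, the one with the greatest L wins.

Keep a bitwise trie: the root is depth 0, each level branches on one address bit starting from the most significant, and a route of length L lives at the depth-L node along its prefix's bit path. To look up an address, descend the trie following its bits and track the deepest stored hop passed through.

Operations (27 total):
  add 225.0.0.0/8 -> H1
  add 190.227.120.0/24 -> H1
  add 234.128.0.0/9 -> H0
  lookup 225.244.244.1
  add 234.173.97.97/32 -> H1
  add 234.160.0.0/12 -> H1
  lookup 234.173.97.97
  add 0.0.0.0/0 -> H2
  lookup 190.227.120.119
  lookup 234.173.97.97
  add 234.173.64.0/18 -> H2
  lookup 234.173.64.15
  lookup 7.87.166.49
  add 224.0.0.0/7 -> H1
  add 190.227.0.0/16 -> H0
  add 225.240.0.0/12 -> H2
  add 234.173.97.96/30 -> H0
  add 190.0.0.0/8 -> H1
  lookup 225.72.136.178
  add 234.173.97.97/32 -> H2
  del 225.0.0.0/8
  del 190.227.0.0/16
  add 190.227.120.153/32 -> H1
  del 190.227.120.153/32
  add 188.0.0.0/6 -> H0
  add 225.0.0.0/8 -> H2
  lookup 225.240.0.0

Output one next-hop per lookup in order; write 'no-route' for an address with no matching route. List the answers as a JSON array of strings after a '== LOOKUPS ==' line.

Apply in order:
  add 225.0.0.0/8 -> H1 at depth 8
  add 190.227.120.0/24 -> H1 at depth 24
  add 234.128.0.0/9 -> H0 at depth 9
  Q 225.244.244.1: descend 11100001 ; hops seen [H1] ; pick H1
  add 234.173.97.97/32 -> H1 at depth 32
  add 234.160.0.0/12 -> H1 at depth 12
  Q 234.173.97.97: descend 11101010101011010110000101100001 ; hops seen [H0,H1,H1] ; pick H1
  add 0.0.0.0/0 -> H2 at depth 0
  Q 190.227.120.119: descend 101111101110001101111000 ; hops seen [H2,H1] ; pick H1
  Q 234.173.97.97: descend 11101010101011010110000101100001 ; hops seen [H2,H0,H1,H1] ; pick H1
  add 234.173.64.0/18 -> H2 at depth 18
  Q 234.173.64.15: descend 111010101010110101 ; hops seen [H2,H0,H1,H2] ; pick H2
  Q 7.87.166.49: descend ε ; hops seen [H2] ; pick H2
  add 224.0.0.0/7 -> H1 at depth 7
  add 190.227.0.0/16 -> H0 at depth 16
  add 225.240.0.0/12 -> H2 at depth 12
  add 234.173.97.96/30 -> H0 at depth 30
  add 190.0.0.0/8 -> H1 at depth 8
  Q 225.72.136.178: descend 11100001 ; hops seen [H2,H1,H1] ; pick H1
  add 234.173.97.97/32 -> H2 at depth 32
  - 225.0.0.0/8 clear@8
  - 190.227.0.0/16 clear@16
  add 190.227.120.153/32 -> H1 at depth 32
  - 190.227.120.153/32 clear@32
  add 188.0.0.0/6 -> H0 at depth 6
  add 225.0.0.0/8 -> H2 at depth 8
  Q 225.240.0.0: descend 111000011111 ; hops seen [H2,H1,H2,H2] ; pick H2

== LOOKUPS ==
["H1","H1","H1","H1","H2","H2","H1","H2"]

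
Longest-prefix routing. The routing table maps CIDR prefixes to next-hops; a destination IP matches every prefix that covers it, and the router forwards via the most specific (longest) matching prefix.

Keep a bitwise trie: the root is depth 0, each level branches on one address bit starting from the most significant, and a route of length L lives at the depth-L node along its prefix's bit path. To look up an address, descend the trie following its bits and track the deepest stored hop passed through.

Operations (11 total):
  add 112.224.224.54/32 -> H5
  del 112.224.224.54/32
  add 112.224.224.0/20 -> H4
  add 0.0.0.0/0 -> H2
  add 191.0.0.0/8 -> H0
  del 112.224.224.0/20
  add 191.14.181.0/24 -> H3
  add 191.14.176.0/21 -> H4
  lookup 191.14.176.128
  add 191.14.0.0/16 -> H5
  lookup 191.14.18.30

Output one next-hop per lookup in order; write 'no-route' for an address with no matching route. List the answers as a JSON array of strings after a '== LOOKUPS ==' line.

Process each operation:
  add 112.224.224.54/32 -> H5 at depth 32
  - 112.224.224.54/32 clear@32
  add 112.224.224.0/20 -> H4 at depth 20
  add 0.0.0.0/0 -> H2 at depth 0
  add 191.0.0.0/8 -> H0 at depth 8
  - 112.224.224.0/20 clear@20
  add 191.14.181.0/24 -> H3 at depth 24
  add 191.14.176.0/21 -> H4 at depth 21
  lookup 191.14.176.128: bits 101111110000111010110 walk d0:H2→d1:-→d2:-→d3:-→d4:-→d5:-→d6:-→d7:-→d8:H0→d9:-→d10:-→d11:-→d12:-→d13:-→d14:-→d15:-→d16:-→d17:-→d18:-→d19:-→d20:-→d21:H4 -> H4
  add 191.14.0.0/16 -> H5 at depth 16
  lookup 191.14.18.30: bits 1011111100001110 walk d0:H2→d1:-→d2:-→d3:-→d4:-→d5:-→d6:-→d7:-→d8:H0→d9:-→d10:-→d11:-→d12:-→d13:-→d14:-→d15:-→d16:H5 -> H5

== LOOKUPS ==
["H4","H5"]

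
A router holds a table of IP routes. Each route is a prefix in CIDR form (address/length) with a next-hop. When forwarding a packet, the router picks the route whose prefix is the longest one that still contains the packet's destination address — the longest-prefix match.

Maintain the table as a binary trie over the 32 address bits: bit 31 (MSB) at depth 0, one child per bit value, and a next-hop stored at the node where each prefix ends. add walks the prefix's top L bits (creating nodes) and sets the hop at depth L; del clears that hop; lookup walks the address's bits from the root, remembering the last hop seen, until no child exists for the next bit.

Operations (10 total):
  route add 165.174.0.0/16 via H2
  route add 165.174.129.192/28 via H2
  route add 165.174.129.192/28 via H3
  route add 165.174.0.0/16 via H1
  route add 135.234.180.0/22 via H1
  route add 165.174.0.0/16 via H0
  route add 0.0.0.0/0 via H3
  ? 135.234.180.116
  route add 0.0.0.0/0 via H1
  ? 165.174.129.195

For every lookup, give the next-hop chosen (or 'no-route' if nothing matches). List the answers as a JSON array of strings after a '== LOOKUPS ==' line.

Trace:
  + 165.174.0.0/16 (H2) depth=16
  + 165.174.129.192/28 (H2) depth=28
  + 165.174.129.192/28 (H3) depth=28
  + 165.174.0.0/16 (H1) depth=16
  + 135.234.180.0/22 (H1) depth=22
  + 165.174.0.0/16 (H0) depth=16
  + 0.0.0.0/0 (H3) depth=0
  ? 135.234.180.116  path d0:H3→d1:-→d2:-→d3:-→d4:-→d5:-→d6:-→d7:-→d8:-→d9:-→d10:-→d11:-→d12:-→d13:-→d14:-→d15:-→d16:-→d17:-→d18:-→d19:-→d20:-→d21:-→d22:H1  best=H1
  + 0.0.0.0/0 (H1) depth=0
  ? 165.174.129.195  path d0:H1→d1:-→d2:-→d3:-→d4:-→d5:-→d6:-→d7:-→d8:-→d9:-→d10:-→d11:-→d12:-→d13:-→d14:-→d15:-→d16:H0→d17:-→d18:-→d19:-→d20:-→d21:-→d22:-→d23:-→d24:-→d25:-→d26:-→d27:-→d28:H3  best=H3

== LOOKUPS ==
["H1","H3"]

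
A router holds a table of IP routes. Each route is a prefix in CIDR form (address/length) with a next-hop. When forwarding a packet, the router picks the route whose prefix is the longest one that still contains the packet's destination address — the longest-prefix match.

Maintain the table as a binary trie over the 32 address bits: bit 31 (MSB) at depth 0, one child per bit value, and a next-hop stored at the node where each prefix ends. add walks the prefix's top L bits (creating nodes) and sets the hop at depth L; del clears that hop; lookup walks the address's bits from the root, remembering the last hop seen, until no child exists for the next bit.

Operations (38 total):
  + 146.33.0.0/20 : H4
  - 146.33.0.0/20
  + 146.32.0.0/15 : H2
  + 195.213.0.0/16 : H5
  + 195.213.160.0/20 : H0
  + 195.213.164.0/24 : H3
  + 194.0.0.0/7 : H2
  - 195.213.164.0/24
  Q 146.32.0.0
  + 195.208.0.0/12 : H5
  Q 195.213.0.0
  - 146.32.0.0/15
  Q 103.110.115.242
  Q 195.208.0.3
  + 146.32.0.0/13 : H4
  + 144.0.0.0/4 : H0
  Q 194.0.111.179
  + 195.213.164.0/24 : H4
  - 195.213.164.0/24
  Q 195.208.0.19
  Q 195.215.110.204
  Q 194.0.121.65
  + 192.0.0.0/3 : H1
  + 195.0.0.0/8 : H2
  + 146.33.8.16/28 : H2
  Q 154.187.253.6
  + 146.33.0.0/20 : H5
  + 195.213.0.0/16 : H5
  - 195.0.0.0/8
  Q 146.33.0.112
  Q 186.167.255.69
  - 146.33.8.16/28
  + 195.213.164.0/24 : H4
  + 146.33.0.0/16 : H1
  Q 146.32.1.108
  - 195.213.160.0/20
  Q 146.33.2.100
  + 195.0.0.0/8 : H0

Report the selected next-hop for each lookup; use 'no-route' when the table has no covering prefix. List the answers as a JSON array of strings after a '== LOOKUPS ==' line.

Trace:
  + 146.33.0.0/20 (H4) depth=20
  del 146.33.0.0/20 (clear depth 20)
  + 146.32.0.0/15 (H2) depth=15
  + 195.213.0.0/16 (H5) depth=16
  + 195.213.160.0/20 (H0) depth=20
  + 195.213.164.0/24 (H3) depth=24
  + 194.0.0.0/7 (H2) depth=7
  del 195.213.164.0/24 (clear depth 24)
  Q 146.32.0.0: descend 100100100010000 ; hops seen [H2] ; pick H2
  + 195.208.0.0/12 (H5) depth=12
  Q 195.213.0.0: descend 1100001111010101 ; hops seen [H2,H5,H5] ; pick H5
  del 146.32.0.0/15 (clear depth 15)
  Q 103.110.115.242: descend ε ; hops seen [∅] ; pick no-route
  Q 195.208.0.3: descend 1100001111010 ; hops seen [H2,H5] ; pick H5
  + 146.32.0.0/13 (H4) depth=13
  + 144.0.0.0/4 (H0) depth=4
  Q 194.0.111.179: descend 1100001 ; hops seen [H2] ; pick H2
  + 195.213.164.0/24 (H4) depth=24
  del 195.213.164.0/24 (clear depth 24)
  Q 195.208.0.19: descend 1100001111010 ; hops seen [H2,H5] ; pick H5
  Q 195.215.110.204: descend 11000011110101 ; hops seen [H2,H5] ; pick H5
  Q 194.0.121.65: descend 1100001 ; hops seen [H2] ; pick H2
  + 192.0.0.0/3 (H1) depth=3
  + 195.0.0.0/8 (H2) depth=8
  + 146.33.8.16/28 (H2) depth=28
  Q 154.187.253.6: descend 1001 ; hops seen [H0] ; pick H0
  + 146.33.0.0/20 (H5) depth=20
  + 195.213.0.0/16 (H5) depth=16
  del 195.0.0.0/8 (clear depth 8)
  Q 146.33.0.112: descend 10010010001000010000 ; hops seen [H0,H4,H5] ; pick H5
  Q 186.167.255.69: descend 10 ; hops seen [∅] ; pick no-route
  del 146.33.8.16/28 (clear depth 28)
  + 195.213.164.0/24 (H4) depth=24
  + 146.33.0.0/16 (H1) depth=16
  Q 146.32.1.108: descend 100100100010000 ; hops seen [H0,H4] ; pick H4
  del 195.213.160.0/20 (clear depth 20)
  Q 146.33.2.100: descend 10010010001000010000 ; hops seen [H0,H4,H1,H5] ; pick H5
  + 195.0.0.0/8 (H0) depth=8

== LOOKUPS ==
["H2","H5","no-route","H5","H2","H5","H5","H2","H0","H5","no-route","H4","H5"]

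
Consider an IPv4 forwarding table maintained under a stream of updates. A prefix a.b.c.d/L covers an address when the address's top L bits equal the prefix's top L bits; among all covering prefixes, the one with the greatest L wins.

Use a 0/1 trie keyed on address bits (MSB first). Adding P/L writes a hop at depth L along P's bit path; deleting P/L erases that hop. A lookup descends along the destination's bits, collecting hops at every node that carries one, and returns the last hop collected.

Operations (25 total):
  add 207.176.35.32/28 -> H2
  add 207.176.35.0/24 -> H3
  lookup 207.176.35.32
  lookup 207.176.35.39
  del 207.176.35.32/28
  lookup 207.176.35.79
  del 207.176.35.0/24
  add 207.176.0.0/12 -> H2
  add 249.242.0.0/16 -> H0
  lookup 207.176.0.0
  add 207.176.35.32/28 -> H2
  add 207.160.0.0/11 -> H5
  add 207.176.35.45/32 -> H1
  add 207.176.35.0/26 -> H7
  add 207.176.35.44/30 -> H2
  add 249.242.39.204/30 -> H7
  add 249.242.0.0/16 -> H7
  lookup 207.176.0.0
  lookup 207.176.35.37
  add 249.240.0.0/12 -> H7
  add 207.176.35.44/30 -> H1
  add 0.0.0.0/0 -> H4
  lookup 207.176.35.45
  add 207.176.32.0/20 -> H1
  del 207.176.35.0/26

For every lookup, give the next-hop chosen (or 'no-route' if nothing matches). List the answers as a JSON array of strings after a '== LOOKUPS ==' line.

Trace:
  + 207.176.35.32/28 (H2) depth=28
  + 207.176.35.0/24 (H3) depth=24
  Q 207.176.35.32: descend 1100111110110000001000110010 ; hops seen [H3,H2] ; pick H2
  Q 207.176.35.39: descend 1100111110110000001000110010 ; hops seen [H3,H2] ; pick H2
  del 207.176.35.32/28 (clear depth 28)
  Q 207.176.35.79: descend 1100111110110000001000110 ; hops seen [H3] ; pick H3
  del 207.176.35.0/24 (clear depth 24)
  + 207.176.0.0/12 (H2) depth=12
  + 249.242.0.0/16 (H0) depth=16
  Q 207.176.0.0: descend 110011111011000000 ; hops seen [H2] ; pick H2
  + 207.176.35.32/28 (H2) depth=28
  + 207.160.0.0/11 (H5) depth=11
  + 207.176.35.45/32 (H1) depth=32
  + 207.176.35.0/26 (H7) depth=26
  + 207.176.35.44/30 (H2) depth=30
  + 249.242.39.204/30 (H7) depth=30
  + 249.242.0.0/16 (H7) depth=16
  Q 207.176.0.0: descend 110011111011000000 ; hops seen [H5,H2] ; pick H2
  Q 207.176.35.37: descend 1100111110110000001000110010 ; hops seen [H5,H2,H7,H2] ; pick H2
  + 249.240.0.0/12 (H7) depth=12
  + 207.176.35.44/30 (H1) depth=30
  + 0.0.0.0/0 (H4) depth=0
  Q 207.176.35.45: descend 11001111101100000010001100101101 ; hops seen [H4,H5,H2,H7,H2,H1,H1] ; pick H1
  + 207.176.32.0/20 (H1) depth=20
  del 207.176.35.0/26 (clear depth 26)

== LOOKUPS ==
["H2","H2","H3","H2","H2","H2","H1"]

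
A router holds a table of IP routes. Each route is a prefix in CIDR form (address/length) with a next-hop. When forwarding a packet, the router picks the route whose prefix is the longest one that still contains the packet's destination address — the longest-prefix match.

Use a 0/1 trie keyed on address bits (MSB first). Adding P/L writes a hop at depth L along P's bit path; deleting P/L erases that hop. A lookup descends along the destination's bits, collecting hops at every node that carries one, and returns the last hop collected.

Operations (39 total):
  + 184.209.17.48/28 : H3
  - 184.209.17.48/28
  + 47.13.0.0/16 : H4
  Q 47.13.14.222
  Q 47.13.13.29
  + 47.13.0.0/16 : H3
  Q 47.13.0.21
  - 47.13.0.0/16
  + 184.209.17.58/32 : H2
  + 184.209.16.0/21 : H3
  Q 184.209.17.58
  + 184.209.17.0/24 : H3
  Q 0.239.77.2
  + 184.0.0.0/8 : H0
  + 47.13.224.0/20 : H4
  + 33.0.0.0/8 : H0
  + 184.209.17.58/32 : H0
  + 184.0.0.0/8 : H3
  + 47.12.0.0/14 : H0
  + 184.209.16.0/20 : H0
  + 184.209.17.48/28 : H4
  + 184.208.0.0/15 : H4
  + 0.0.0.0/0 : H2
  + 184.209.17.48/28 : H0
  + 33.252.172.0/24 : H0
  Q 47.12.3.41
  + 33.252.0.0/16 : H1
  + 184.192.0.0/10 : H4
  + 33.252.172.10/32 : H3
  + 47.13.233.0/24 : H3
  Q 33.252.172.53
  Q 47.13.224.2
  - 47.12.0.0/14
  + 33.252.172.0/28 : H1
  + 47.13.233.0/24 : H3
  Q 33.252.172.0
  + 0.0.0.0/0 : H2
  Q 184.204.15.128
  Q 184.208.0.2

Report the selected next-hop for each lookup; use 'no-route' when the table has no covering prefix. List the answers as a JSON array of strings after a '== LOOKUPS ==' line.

Apply in order:
  add 184.209.17.48/28 -> H3 at depth 28
  del 184.209.17.48/28 (clear depth 28)
  add 47.13.0.0/16 -> H4 at depth 16
  lookup 47.13.14.222: bits 0010111100001101 walk d0:-→d1:-→d2:-→d3:-→d4:-→d5:-→d6:-→d7:-→d8:-→d9:-→d10:-→d11:-→d12:-→d13:-→d14:-→d15:-→d16:H4 -> H4
  lookup 47.13.13.29: bits 0010111100001101 walk d0:-→d1:-→d2:-→d3:-→d4:-→d5:-→d6:-→d7:-→d8:-→d9:-→d10:-→d11:-→d12:-→d13:-→d14:-→d15:-→d16:H4 -> H4
  add 47.13.0.0/16 -> H3 at depth 16
  lookup 47.13.0.21: bits 0010111100001101 walk d0:-→d1:-→d2:-→d3:-→d4:-→d5:-→d6:-→d7:-→d8:-→d9:-→d10:-→d11:-→d12:-→d13:-→d14:-→d15:-→d16:H3 -> H3
  del 47.13.0.0/16 (clear depth 16)
  add 184.209.17.58/32 -> H2 at depth 32
  add 184.209.16.0/21 -> H3 at depth 21
  lookup 184.209.17.58: bits 10111000110100010001000100111010 walk d0:-→d1:-→d2:-→d3:-→d4:-→d5:-→d6:-→d7:-→d8:-→d9:-→d10:-→d11:-→d12:-→d13:-→d14:-→d15:-→d16:-→d17:-→d18:-→d19:-→d20:-→d21:H3→d22:-→d23:-→d24:-→d25:-→d26:-→d27:-→d28:-→d29:-→d30:-→d31:-→d32:H2 -> H2
  add 184.209.17.0/24 -> H3 at depth 24
  lookup 0.239.77.2: bits 00 walk d0:-→d1:-→d2:- -> no-route
  add 184.0.0.0/8 -> H0 at depth 8
  add 47.13.224.0/20 -> H4 at depth 20
  add 33.0.0.0/8 -> H0 at depth 8
  add 184.209.17.58/32 -> H0 at depth 32
  add 184.0.0.0/8 -> H3 at depth 8
  add 47.12.0.0/14 -> H0 at depth 14
  add 184.209.16.0/20 -> H0 at depth 20
  add 184.209.17.48/28 -> H4 at depth 28
  add 184.208.0.0/15 -> H4 at depth 15
  add 0.0.0.0/0 -> H2 at depth 0
  add 184.209.17.48/28 -> H0 at depth 28
  add 33.252.172.0/24 -> H0 at depth 24
  lookup 47.12.3.41: bits 001011110000110 walk d0:H2→d1:-→d2:-→d3:-→d4:-→d5:-→d6:-→d7:-→d8:-→d9:-→d10:-→d11:-→d12:-→d13:-→d14:H0→d15:- -> H0
  add 33.252.0.0/16 -> H1 at depth 16
  add 184.192.0.0/10 -> H4 at depth 10
  add 33.252.172.10/32 -> H3 at depth 32
  add 47.13.233.0/24 -> H3 at depth 24
  lookup 33.252.172.53: bits 00100001111111001010110000 walk d0:H2→d1:-→d2:-→d3:-→d4:-→d5:-→d6:-→d7:-→d8:H0→d9:-→d10:-→d11:-→d12:-→d13:-→d14:-→d15:-→d16:H1→d17:-→d18:-→d19:-→d20:-→d21:-→d22:-→d23:-→d24:H0→d25:-→d26:- -> H0
  lookup 47.13.224.2: bits 00101111000011011110 walk d0:H2→d1:-→d2:-→d3:-→d4:-→d5:-→d6:-→d7:-→d8:-→d9:-→d10:-→d11:-→d12:-→d13:-→d14:H0→d15:-→d16:-→d17:-→d18:-→d19:-→d20:H4 -> H4
  del 47.12.0.0/14 (clear depth 14)
  add 33.252.172.0/28 -> H1 at depth 28
  add 47.13.233.0/24 -> H3 at depth 24
  lookup 33.252.172.0: bits 0010000111111100101011000000 walk d0:H2→d1:-→d2:-→d3:-→d4:-→d5:-→d6:-→d7:-→d8:H0→d9:-→d10:-→d11:-→d12:-→d13:-→d14:-→d15:-→d16:H1→d17:-→d18:-→d19:-→d20:-→d21:-→d22:-→d23:-→d24:H0→d25:-→d26:-→d27:-→d28:H1 -> H1
  add 0.0.0.0/0 -> H2 at depth 0
  lookup 184.204.15.128: bits 10111000110 walk d0:H2→d1:-→d2:-→d3:-→d4:-→d5:-→d6:-→d7:-→d8:H3→d9:-→d10:H4→d11:- -> H4
  lookup 184.208.0.2: bits 101110001101000 walk d0:H2→d1:-→d2:-→d3:-→d4:-→d5:-→d6:-→d7:-→d8:H3→d9:-→d10:H4→d11:-→d12:-→d13:-→d14:-→d15:H4 -> H4

== LOOKUPS ==
["H4","H4","H3","H2","no-route","H0","H0","H4","H1","H4","H4"]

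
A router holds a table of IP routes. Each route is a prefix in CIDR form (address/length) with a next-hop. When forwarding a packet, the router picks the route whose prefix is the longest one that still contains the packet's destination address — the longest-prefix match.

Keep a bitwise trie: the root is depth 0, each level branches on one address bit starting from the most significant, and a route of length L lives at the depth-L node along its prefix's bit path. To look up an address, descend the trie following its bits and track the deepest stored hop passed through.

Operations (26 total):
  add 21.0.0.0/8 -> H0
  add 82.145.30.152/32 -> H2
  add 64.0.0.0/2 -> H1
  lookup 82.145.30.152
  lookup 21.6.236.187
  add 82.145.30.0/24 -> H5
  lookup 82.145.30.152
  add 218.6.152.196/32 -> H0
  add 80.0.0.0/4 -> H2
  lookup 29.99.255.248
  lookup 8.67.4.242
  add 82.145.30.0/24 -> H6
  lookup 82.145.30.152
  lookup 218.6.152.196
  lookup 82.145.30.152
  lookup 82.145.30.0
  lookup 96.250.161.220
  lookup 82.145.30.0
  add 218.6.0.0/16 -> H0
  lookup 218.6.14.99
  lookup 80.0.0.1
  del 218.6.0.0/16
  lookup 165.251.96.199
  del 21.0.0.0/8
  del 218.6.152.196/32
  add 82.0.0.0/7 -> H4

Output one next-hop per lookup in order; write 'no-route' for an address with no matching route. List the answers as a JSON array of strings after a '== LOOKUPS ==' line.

Trace:
  add 21.0.0.0/8 -> H0 at depth 8
  add 82.145.30.152/32 -> H2 at depth 32
  add 64.0.0.0/2 -> H1 at depth 2
  lookup 82.145.30.152: bits 01010010100100010001111010011000 walk d0:-→d1:-→d2:H1→d3:-→d4:-→d5:-→d6:-→d7:-→d8:-→d9:-→d10:-→d11:-→d12:-→d13:-→d14:-→d15:-→d16:-→d17:-→d18:-→d19:-→d20:-→d21:-→d22:-→d23:-→d24:-→d25:-→d26:-→d27:-→d28:-→d29:-→d30:-→d31:-→d32:H2 -> H2
  lookup 21.6.236.187: bits 00010101 walk d0:-→d1:-→d2:-→d3:-→d4:-→d5:-→d6:-→d7:-→d8:H0 -> H0
  add 82.145.30.0/24 -> H5 at depth 24
  lookup 82.145.30.152: bits 01010010100100010001111010011000 walk d0:-→d1:-→d2:H1→d3:-→d4:-→d5:-→d6:-→d7:-→d8:-→d9:-→d10:-→d11:-→d12:-→d13:-→d14:-→d15:-→d16:-→d17:-→d18:-→d19:-→d20:-→d21:-→d22:-→d23:-→d24:H5→d25:-→d26:-→d27:-→d28:-→d29:-→d30:-→d31:-→d32:H2 -> H2
  add 218.6.152.196/32 -> H0 at depth 32
  add 80.0.0.0/4 -> H2 at depth 4
  lookup 29.99.255.248: bits 0001 walk d0:-→d1:-→d2:-→d3:-→d4:- -> no-route
  lookup 8.67.4.242: bits 000 walk d0:-→d1:-→d2:-→d3:- -> no-route
  add 82.145.30.0/24 -> H6 at depth 24
  lookup 82.145.30.152: bits 01010010100100010001111010011000 walk d0:-→d1:-→d2:H1→d3:-→d4:H2→d5:-→d6:-→d7:-→d8:-→d9:-→d10:-→d11:-→d12:-→d13:-→d14:-→d15:-→d16:-→d17:-→d18:-→d19:-→d20:-→d21:-→d22:-→d23:-→d24:H6→d25:-→d26:-→d27:-→d28:-→d29:-→d30:-→d31:-→d32:H2 -> H2
  lookup 218.6.152.196: bits 11011010000001101001100011000100 walk d0:-→d1:-→d2:-→d3:-→d4:-→d5:-→d6:-→d7:-→d8:-→d9:-→d10:-→d11:-→d12:-→d13:-→d14:-→d15:-→d16:-→d17:-→d18:-→d19:-→d20:-→d21:-→d22:-→d23:-→d24:-→d25:-→d26:-→d27:-→d28:-→d29:-→d30:-→d31:-→d32:H0 -> H0
  lookup 82.145.30.152: bits 01010010100100010001111010011000 walk d0:-→d1:-→d2:H1→d3:-→d4:H2→d5:-→d6:-→d7:-→d8:-→d9:-→d10:-→d11:-→d12:-→d13:-→d14:-→d15:-→d16:-→d17:-→d18:-→d19:-→d20:-→d21:-→d22:-→d23:-→d24:H6→d25:-→d26:-→d27:-→d28:-→d29:-→d30:-→d31:-→d32:H2 -> H2
  lookup 82.145.30.0: bits 010100101001000100011110 walk d0:-→d1:-→d2:H1→d3:-→d4:H2→d5:-→d6:-→d7:-→d8:-→d9:-→d10:-→d11:-→d12:-→d13:-→d14:-→d15:-→d16:-→d17:-→d18:-→d19:-→d20:-→d21:-→d22:-→d23:-→d24:H6 -> H6
  lookup 96.250.161.220: bits 01 walk d0:-→d1:-→d2:H1 -> H1
  lookup 82.145.30.0: bits 010100101001000100011110 walk d0:-→d1:-→d2:H1→d3:-→d4:H2→d5:-→d6:-→d7:-→d8:-→d9:-→d10:-→d11:-→d12:-→d13:-→d14:-→d15:-→d16:-→d17:-→d18:-→d19:-→d20:-→d21:-→d22:-→d23:-→d24:H6 -> H6
  add 218.6.0.0/16 -> H0 at depth 16
  lookup 218.6.14.99: bits 1101101000000110 walk d0:-→d1:-→d2:-→d3:-→d4:-→d5:-→d6:-→d7:-→d8:-→d9:-→d10:-→d11:-→d12:-→d13:-→d14:-→d15:-→d16:H0 -> H0
  lookup 80.0.0.1: bits 010100 walk d0:-→d1:-→d2:H1→d3:-→d4:H2→d5:-→d6:- -> H2
  - 218.6.0.0/16 clear@16
  lookup 165.251.96.199: bits 1 walk d0:-→d1:- -> no-route
  - 21.0.0.0/8 clear@8
  - 218.6.152.196/32 clear@32
  add 82.0.0.0/7 -> H4 at depth 7

== LOOKUPS ==
["H2","H0","H2","no-route","no-route","H2","H0","H2","H6","H1","H6","H0","H2","no-route"]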